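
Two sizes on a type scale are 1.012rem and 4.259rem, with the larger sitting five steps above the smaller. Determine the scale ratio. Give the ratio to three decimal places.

r⁵ = 4.259 / 1.012, so r = (4.259/1.012)^(1/5).
r = 4.2085^(1/5) ≈ 1.3330

1.333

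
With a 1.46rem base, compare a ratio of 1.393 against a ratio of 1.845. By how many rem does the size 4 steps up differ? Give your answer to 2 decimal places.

At 1.393: 1.46 × 1.393⁴ = 5.4974rem
At 1.845: 1.46 × 1.845⁴ = 16.9176rem
Difference: 16.9176 − 5.4974 = 11.4202rem

11.42rem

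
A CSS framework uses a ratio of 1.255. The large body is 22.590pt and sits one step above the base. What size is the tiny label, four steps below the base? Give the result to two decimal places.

22.590 ÷ 1.255⁵ = 22.590 ÷ 3.11328 ≈ 7.256

7.26pt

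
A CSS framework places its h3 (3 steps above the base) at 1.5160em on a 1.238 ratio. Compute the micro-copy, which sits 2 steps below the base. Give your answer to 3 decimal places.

1.5160 ÷ 1.238⁵ = 1.5160 ÷ 2.90806 ≈ 0.521

0.521em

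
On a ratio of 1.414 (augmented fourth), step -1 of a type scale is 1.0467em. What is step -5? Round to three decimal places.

0.262em

Moving from step -1 to step -5 is 4 steps down, so divide by r⁴.
1.0467 ÷ 1.414⁴ = 1.0467 ÷ 3.99758 ≈ 0.262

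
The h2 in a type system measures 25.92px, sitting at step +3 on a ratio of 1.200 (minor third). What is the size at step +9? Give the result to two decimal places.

Moving from step +3 to step +9 is 6 steps up, so multiply by r⁶.
25.92 × 1.200⁶ = 25.92 × 2.98598 ≈ 77.397

77.40px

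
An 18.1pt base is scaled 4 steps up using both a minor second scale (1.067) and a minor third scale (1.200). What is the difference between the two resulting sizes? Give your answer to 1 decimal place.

Minor second: 18.1 × 1.067⁴ = 23.460pt
Minor third: 18.1 × 1.200⁴ = 37.532pt
Difference: 37.532 − 23.460 = 14.072pt

14.1pt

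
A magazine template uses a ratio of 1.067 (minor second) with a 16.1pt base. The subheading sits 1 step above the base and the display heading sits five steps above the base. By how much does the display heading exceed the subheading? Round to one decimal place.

5.1pt

Step 1: 16.1 × 1.067 = 17.179pt
Step 5: 16.1 × 1.067⁵ = 22.266pt
Difference: 22.266 − 17.179 = 5.087pt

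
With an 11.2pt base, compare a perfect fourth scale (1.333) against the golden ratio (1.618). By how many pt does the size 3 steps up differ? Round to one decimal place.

Perfect fourth: 11.2 × 1.333³ = 26.528pt
Golden ratio: 11.2 × 1.618³ = 47.441pt
Difference: 47.441 − 26.528 = 20.913pt

20.9pt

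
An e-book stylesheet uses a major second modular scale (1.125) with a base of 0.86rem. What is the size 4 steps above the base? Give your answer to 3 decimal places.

0.86 × 1.125⁴ = 0.86 × 1.60181 ≈ 1.378

1.378rem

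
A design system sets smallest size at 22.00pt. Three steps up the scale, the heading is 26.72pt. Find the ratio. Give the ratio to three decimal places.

r³ = 26.72 / 22.00, so r = (26.72/22.00)^(1/3).
r = 1.2145^(1/3) ≈ 1.0669

1.067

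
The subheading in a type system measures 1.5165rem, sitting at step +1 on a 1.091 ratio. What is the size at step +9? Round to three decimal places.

3.044rem

Moving from step +1 to step +9 is 8 steps up, so multiply by r⁸.
1.5165 × 1.091⁸ = 1.5165 × 2.00723 ≈ 3.044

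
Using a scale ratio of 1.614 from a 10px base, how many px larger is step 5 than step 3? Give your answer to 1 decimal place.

Step 3: 10.0 × 1.614³ = 42.045px
Step 5: 10.0 × 1.614⁵ = 109.526px
Difference: 109.526 − 42.045 = 67.481px

67.5px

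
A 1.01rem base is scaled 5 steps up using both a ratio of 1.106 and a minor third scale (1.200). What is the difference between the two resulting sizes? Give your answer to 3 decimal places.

0.842rem

At 1.106: 1.01 × 1.106⁵ = 1.67146rem
Minor third: 1.01 × 1.200⁵ = 2.51320rem
Difference: 2.51320 − 1.67146 = 0.84174rem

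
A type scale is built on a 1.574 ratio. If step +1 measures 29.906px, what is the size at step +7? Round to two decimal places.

454.76px

29.906 × 1.574⁶ = 29.906 × 15.20647 ≈ 454.765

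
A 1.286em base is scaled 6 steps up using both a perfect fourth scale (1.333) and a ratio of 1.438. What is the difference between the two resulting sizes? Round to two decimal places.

4.16em

Perfect fourth: 1.286 × 1.333⁶ = 7.2148em
At 1.438: 1.286 × 1.438⁶ = 11.3709em
Difference: 11.3709 − 7.2148 = 4.1561em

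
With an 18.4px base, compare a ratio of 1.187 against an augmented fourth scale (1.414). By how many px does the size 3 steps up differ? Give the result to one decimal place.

At 1.187: 18.4 × 1.187³ = 30.773px
Augmented fourth: 18.4 × 1.414³ = 52.019px
Difference: 52.019 − 30.773 = 21.246px

21.2px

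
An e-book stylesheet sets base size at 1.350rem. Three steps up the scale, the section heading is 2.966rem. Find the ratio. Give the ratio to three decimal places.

r³ = 2.966 / 1.350, so r = (2.966/1.350)^(1/3).
r = 2.1970^(1/3) ≈ 1.3000

1.300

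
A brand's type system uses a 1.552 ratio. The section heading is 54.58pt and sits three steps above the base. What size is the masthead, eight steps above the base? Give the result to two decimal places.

54.58 × 1.552⁵ = 54.58 × 9.00448 ≈ 491.464

491.46pt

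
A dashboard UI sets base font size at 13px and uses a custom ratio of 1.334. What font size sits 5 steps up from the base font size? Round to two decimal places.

13.0 × 1.334⁵ = 13.0 × 4.22454 ≈ 54.92

54.92px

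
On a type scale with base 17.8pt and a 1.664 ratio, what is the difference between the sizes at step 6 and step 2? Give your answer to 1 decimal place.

328.6pt

Step 2: 17.8 × 1.664² = 49.286pt
Step 6: 17.8 × 1.664⁶ = 377.868pt
Difference: 377.868 − 49.286 = 328.582pt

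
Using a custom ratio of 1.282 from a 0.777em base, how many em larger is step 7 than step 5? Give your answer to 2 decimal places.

1.73em

Step 5: 0.777 × 1.282⁵ = 2.6907em
Step 7: 0.777 × 1.282⁷ = 4.4222em
Difference: 4.4222 − 2.6907 = 1.7315em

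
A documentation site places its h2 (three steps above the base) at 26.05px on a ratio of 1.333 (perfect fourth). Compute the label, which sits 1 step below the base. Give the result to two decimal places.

26.05 ÷ 1.333⁴ = 26.05 ÷ 3.15733 ≈ 8.251

8.25px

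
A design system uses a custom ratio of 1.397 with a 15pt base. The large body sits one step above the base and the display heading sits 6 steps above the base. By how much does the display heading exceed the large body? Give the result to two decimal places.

90.54pt

Step 1: 15.0 × 1.397 = 20.9550pt
Step 6: 15.0 × 1.397⁶ = 111.4987pt
Difference: 111.4987 − 20.9550 = 90.5437pt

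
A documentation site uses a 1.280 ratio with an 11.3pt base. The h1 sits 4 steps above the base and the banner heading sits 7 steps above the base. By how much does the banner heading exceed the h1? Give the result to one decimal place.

Step 4: 11.3 × 1.280⁴ = 30.333pt
Step 7: 11.3 × 1.280⁷ = 63.613pt
Difference: 63.613 − 30.333 = 33.280pt

33.3pt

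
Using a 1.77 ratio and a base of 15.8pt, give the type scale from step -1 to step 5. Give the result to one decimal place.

Step -1: 15.8 ÷ 1.77 = 8.9
Step 0: 15.8pt
Step 1: 15.8 × 1.77 = 28.0
Step 2: 15.8 × 1.77² = 49.5
Step 3: 15.8 × 1.77³ = 87.6
Step 4: 15.8 × 1.77⁴ = 155.1
Step 5: 15.8 × 1.77⁵ = 274.5

8.9pt, 15.8pt, 28.0pt, 49.5pt, 87.6pt, 155.1pt, 274.5pt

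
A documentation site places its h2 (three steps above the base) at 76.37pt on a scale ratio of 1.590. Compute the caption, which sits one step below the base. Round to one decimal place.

11.9pt

Moving from step +3 to step -1 is 4 steps down, so divide by r⁴.
76.37 ÷ 1.590⁴ = 76.37 ÷ 6.39129 ≈ 11.949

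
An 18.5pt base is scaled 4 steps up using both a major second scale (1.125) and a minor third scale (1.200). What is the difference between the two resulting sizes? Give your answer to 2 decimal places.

8.73pt

Major second: 18.5 × 1.125⁴ = 29.6334pt
Minor third: 18.5 × 1.200⁴ = 38.3616pt
Difference: 38.3616 − 29.6334 = 8.7282pt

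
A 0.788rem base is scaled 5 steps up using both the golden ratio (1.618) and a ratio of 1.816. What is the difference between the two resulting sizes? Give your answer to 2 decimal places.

Golden ratio: 0.788 × 1.618⁵ = 8.7381rem
At 1.816: 0.788 × 1.816⁵ = 15.5634rem
Difference: 15.5634 − 8.7381 = 6.8253rem

6.83rem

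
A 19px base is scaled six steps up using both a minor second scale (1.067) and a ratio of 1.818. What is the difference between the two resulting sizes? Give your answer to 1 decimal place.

658.0px

Minor second: 19.0 × 1.067⁶ = 28.038px
At 1.818: 19.0 × 1.818⁶ = 685.989px
Difference: 685.989 − 28.038 = 657.951px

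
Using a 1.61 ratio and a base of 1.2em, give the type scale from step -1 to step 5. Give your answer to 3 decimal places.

Step -1: 1.2 ÷ 1.61 = 0.745
Step 0: 1.2em
Step 1: 1.2 × 1.61 = 1.932
Step 2: 1.2 × 1.61² = 3.111
Step 3: 1.2 × 1.61³ = 5.008
Step 4: 1.2 × 1.61⁴ = 8.063
Step 5: 1.2 × 1.61⁵ = 12.981

0.745em, 1.200em, 1.932em, 3.111em, 5.008em, 8.063em, 12.981em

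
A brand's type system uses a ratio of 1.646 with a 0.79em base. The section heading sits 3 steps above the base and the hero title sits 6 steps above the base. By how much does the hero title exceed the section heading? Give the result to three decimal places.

12.188em

Step 3: 0.79 × 1.646³ = 3.52303em
Step 6: 0.79 × 1.646⁶ = 15.71108em
Difference: 15.71108 − 3.52303 = 12.18805em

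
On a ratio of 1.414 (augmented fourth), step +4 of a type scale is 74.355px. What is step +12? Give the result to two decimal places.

74.355 × 1.414⁸ = 74.355 × 15.98068 ≈ 1188.244

1188.24px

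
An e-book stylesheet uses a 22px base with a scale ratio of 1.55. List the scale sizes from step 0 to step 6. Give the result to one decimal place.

Step 0: 22px
Step 1: 22.0 × 1.55 = 34.1
Step 2: 22.0 × 1.55² = 52.9
Step 3: 22.0 × 1.55³ = 81.9
Step 4: 22.0 × 1.55⁴ = 127.0
Step 5: 22.0 × 1.55⁵ = 196.8
Step 6: 22.0 × 1.55⁶ = 305.1

22.0px, 34.1px, 52.9px, 81.9px, 127.0px, 196.8px, 305.1px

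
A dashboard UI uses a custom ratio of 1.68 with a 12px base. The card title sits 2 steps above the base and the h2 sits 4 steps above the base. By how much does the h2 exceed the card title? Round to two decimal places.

61.72px

Step 2: 12.0 × 1.68² = 33.8688px
Step 4: 12.0 × 1.68⁴ = 95.5913px
Difference: 95.5913 − 33.8688 = 61.7225px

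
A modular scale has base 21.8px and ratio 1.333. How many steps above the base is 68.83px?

1.333ⁿ = 68.83 / 21.8 = 3.1573
n = ln(3.1573) / ln(1.333) = 1.1497 / 0.2874 ≈ 4.00

4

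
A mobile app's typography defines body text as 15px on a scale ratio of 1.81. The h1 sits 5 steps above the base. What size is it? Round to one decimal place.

291.4px

A modular type scale is a geometric sequence: sizeₙ = base × rⁿ.
15.0 × 1.81⁵ = 15.0 × 19.42642 ≈ 291.40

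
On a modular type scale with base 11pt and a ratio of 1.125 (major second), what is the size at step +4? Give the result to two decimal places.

Every step multiplies by the scale ratio.
11.0 × 1.125⁴ = 11.0 × 1.60181 ≈ 17.62

17.62pt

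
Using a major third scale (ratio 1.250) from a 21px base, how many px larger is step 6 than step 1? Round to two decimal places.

53.86px

Step 1: 21.0 × 1.250 = 26.2500px
Step 6: 21.0 × 1.250⁶ = 80.1086px
Difference: 80.1086 − 26.2500 = 53.8586px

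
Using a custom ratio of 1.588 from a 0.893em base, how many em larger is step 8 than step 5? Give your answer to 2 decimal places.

Step 5: 0.893 × 1.588⁵ = 9.0179em
Step 8: 0.893 × 1.588⁸ = 36.1123em
Difference: 36.1123 − 9.0179 = 27.0944em

27.09em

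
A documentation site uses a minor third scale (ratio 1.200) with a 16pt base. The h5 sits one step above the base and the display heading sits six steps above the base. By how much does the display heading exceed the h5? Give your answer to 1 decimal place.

28.6pt

Step 1: 16.0 × 1.200 = 19.200pt
Step 6: 16.0 × 1.200⁶ = 47.776pt
Difference: 47.776 − 19.200 = 28.576pt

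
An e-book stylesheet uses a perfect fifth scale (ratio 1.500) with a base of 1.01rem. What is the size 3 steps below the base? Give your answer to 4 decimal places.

1.01 ÷ 1.500³ = 1.01 ÷ 3.37500 ≈ 0.2993

0.2993rem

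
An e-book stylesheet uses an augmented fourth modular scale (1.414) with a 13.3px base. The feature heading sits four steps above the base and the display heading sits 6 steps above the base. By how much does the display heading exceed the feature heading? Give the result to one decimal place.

53.1px

Step 4: 13.3 × 1.414⁴ = 53.168px
Step 6: 13.3 × 1.414⁶ = 106.304px
Difference: 106.304 − 53.168 = 53.136px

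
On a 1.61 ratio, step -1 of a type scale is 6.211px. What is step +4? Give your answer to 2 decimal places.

6.211 × 1.61⁵ = 6.211 × 10.81756 ≈ 67.188

67.19px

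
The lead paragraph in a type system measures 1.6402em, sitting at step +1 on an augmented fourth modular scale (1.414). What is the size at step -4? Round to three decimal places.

The gap is -4 − (1) = -5 steps, so the factor is 1.414^-5.
1.6402 ÷ 1.414⁵ = 1.6402 ÷ 5.65258 ≈ 0.290

0.290em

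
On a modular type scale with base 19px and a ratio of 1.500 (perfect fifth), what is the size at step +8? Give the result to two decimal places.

19.0 × 1.500⁸ = 19.0 × 25.62891 ≈ 486.95

486.95px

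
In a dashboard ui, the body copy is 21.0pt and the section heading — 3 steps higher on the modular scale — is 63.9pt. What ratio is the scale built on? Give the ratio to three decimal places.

r³ = 63.9 / 21.0, so r = (63.9/21.0)^(1/3).
r = 3.0429^(1/3) ≈ 1.4491

1.449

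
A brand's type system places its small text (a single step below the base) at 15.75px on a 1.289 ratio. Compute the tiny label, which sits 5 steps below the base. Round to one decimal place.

5.7px

15.75 ÷ 1.289⁴ = 15.75 ÷ 2.76065 ≈ 5.705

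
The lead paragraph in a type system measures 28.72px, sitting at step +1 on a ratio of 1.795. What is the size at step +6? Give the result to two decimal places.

535.19px

28.72 × 1.795⁵ = 28.72 × 18.63469 ≈ 535.188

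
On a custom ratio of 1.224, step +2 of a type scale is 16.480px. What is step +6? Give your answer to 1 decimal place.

37.0px

16.480 × 1.224⁴ = 16.480 × 2.24453 ≈ 36.990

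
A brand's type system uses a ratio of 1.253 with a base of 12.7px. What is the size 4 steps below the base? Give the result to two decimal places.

5.15px

Every step multiplies by the scale ratio.
12.7 ÷ 1.253⁴ = 12.7 ÷ 2.46493 ≈ 5.15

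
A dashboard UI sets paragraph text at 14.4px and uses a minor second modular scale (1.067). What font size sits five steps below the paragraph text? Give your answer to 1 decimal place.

A modular type scale is a geometric sequence: sizeₙ = base × rⁿ.
14.4 ÷ 1.067⁵ = 14.4 ÷ 1.38300 ≈ 10.41

10.4px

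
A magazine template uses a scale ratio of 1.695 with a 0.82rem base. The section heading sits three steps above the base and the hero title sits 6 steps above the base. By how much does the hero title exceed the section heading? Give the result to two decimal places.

Step 3: 0.82 × 1.695³ = 3.9932rem
Step 6: 0.82 × 1.695⁶ = 19.4461rem
Difference: 19.4461 − 3.9932 = 15.4529rem

15.45rem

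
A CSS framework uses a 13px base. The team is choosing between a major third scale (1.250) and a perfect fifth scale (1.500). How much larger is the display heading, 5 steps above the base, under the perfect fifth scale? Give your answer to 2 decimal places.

Major third: 13.0 × 1.250⁵ = 39.6729px
Perfect fifth: 13.0 × 1.500⁵ = 98.7188px
Difference: 98.7188 − 39.6729 = 59.0459px

59.05px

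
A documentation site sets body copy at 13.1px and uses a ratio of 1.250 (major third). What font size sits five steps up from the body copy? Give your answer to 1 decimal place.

40.0px

A modular type scale is a geometric sequence: sizeₙ = base × rⁿ.
13.1 × 1.250⁵ = 13.1 × 3.05176 ≈ 39.98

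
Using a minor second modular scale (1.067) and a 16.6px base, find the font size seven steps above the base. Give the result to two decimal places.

Each step on a modular scale multiplies by the ratio, so the size n steps from the base is base × ratioⁿ.
16.6 × 1.067⁷ = 16.6 × 1.57453 ≈ 26.14

26.14px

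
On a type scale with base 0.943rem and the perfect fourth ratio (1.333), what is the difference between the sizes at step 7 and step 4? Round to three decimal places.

4.075rem

Step 4: 0.943 × 1.333⁴ = 2.97737rem
Step 7: 0.943 × 1.333⁷ = 7.05217rem
Difference: 7.05217 − 2.97737 = 4.07480rem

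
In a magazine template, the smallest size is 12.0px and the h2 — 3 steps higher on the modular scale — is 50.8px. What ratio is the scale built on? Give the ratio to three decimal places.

r³ = 50.8 / 12.0, so r = (50.8/12.0)^(1/3).
r = 4.2333^(1/3) ≈ 1.6177

1.618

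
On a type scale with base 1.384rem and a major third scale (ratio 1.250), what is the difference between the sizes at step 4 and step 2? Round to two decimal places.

1.22rem

Step 2: 1.384 × 1.250² = 2.1625rem
Step 4: 1.384 × 1.250⁴ = 3.3789rem
Difference: 3.3789 − 2.1625 = 1.2164rem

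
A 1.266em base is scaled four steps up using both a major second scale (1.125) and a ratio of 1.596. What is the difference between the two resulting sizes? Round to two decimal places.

6.19em

Major second: 1.266 × 1.125⁴ = 2.0279em
At 1.596: 1.266 × 1.596⁴ = 8.2142em
Difference: 8.2142 − 2.0279 = 6.1863em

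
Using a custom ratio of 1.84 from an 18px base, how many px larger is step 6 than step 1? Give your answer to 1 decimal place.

665.4px

Step 1: 18.0 × 1.84 = 33.120px
Step 6: 18.0 × 1.84⁶ = 698.521px
Difference: 698.521 − 33.120 = 665.401px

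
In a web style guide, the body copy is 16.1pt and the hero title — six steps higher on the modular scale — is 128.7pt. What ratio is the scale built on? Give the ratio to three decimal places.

1.414

The ratio satisfies 16.1 × r⁶ = 128.7, so r = (128.7 / 16.1)^(1/6).
r = 7.9938^(1/6) ≈ 1.4140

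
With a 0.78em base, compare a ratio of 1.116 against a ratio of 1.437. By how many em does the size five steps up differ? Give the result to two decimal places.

At 1.116: 0.78 × 1.116⁵ = 1.3503em
At 1.437: 0.78 × 1.437⁵ = 4.7795em
Difference: 4.7795 − 1.3503 = 3.4292em

3.43em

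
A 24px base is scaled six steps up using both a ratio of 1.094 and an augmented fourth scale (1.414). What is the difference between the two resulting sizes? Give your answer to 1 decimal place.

At 1.094: 24.0 × 1.094⁶ = 41.145px
Augmented fourth: 24.0 × 1.414⁶ = 191.826px
Difference: 191.826 − 41.145 = 150.681px

150.7px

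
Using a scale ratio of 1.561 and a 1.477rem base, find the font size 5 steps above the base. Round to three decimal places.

13.690rem

Each step on a modular scale multiplies by the ratio, so the size n steps from the base is base × ratioⁿ.
1.477 × 1.561⁵ = 1.477 × 9.26861 ≈ 13.690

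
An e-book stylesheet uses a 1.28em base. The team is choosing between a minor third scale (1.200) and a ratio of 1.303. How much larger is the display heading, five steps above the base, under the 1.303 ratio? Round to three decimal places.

Minor third: 1.28 × 1.200⁵ = 3.18505em
At 1.303: 1.28 × 1.303⁵ = 4.80764em
Difference: 4.80764 − 3.18505 = 1.62259em

1.623em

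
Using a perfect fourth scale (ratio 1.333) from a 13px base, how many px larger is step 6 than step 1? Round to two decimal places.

Step 1: 13.0 × 1.333 = 17.3290px
Step 6: 13.0 × 1.333⁶ = 72.9330px
Difference: 72.9330 − 17.3290 = 55.6040px

55.60px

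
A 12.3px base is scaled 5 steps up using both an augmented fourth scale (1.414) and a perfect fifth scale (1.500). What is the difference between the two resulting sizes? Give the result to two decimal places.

Augmented fourth: 12.3 × 1.414⁵ = 69.5268px
Perfect fifth: 12.3 × 1.500⁵ = 93.4031px
Difference: 93.4031 − 69.5268 = 23.8763px

23.88px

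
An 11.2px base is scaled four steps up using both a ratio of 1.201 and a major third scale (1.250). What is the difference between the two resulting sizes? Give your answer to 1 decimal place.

4.0px

At 1.201: 11.2 × 1.201⁴ = 23.302px
Major third: 11.2 × 1.250⁴ = 27.344px
Difference: 27.344 − 23.302 = 4.042px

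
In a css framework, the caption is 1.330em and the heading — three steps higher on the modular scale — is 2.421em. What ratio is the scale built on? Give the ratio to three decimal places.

The ratio satisfies 1.330 × r³ = 2.421, so r = (2.421 / 1.330)^(1/3).
r = 1.8203^(1/3) ≈ 1.2210

1.221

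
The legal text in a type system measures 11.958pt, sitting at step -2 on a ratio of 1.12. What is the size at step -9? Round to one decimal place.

5.4pt

Moving from step -2 to step -9 is 7 steps down, so divide by r⁷.
11.958 ÷ 1.12⁷ = 11.958 ÷ 2.21068 ≈ 5.409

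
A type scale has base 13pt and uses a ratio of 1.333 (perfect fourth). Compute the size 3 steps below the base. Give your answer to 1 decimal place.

13.0 ÷ 1.333³ = 13.0 ÷ 2.36859 ≈ 5.49

5.5pt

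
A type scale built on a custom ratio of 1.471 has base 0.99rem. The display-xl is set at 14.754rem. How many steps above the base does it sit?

1.471ⁿ = 14.754 / 0.99 = 14.9030
n = ln(14.9030) / ln(1.471) = 2.7016 / 0.3859 ≈ 7.00

7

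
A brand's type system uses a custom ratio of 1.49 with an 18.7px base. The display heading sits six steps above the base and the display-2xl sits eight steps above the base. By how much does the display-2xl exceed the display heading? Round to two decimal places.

Step 6: 18.7 × 1.49⁶ = 204.6252px
Step 8: 18.7 × 1.49⁸ = 454.2885px
Difference: 454.2885 − 204.6252 = 249.6633px

249.66px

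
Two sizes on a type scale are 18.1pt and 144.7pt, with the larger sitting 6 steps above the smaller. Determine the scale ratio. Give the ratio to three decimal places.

r⁶ = 144.7 / 18.1, so r = (144.7/18.1)^(1/6).
r = 7.9945^(1/6) ≈ 1.4141

1.414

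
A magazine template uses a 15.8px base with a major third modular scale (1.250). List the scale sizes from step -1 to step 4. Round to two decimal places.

12.64px, 15.80px, 19.75px, 24.69px, 30.86px, 38.57px

Step -1: 15.8 ÷ 1.250 = 12.64
Step 0: 15.8px
Step 1: 15.8 × 1.250 = 19.75
Step 2: 15.8 × 1.250² = 24.69
Step 3: 15.8 × 1.250³ = 30.86
Step 4: 15.8 × 1.250⁴ = 38.57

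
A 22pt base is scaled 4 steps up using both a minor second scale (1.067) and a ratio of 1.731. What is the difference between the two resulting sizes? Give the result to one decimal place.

169.0pt

Minor second: 22.0 × 1.067⁴ = 28.515pt
At 1.731: 22.0 × 1.731⁴ = 197.520pt
Difference: 197.520 − 28.515 = 169.005pt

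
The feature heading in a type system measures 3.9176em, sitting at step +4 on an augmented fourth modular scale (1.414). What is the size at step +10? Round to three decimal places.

The gap is 10 − (4) = 6 steps, so the factor is 1.414^6.
3.9176 × 1.414⁶ = 3.9176 × 7.99275 ≈ 31.312

31.312em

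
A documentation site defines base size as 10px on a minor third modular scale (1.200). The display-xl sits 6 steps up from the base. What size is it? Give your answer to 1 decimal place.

10.0 × 1.200⁶ = 10.0 × 2.98598 ≈ 29.86

29.9px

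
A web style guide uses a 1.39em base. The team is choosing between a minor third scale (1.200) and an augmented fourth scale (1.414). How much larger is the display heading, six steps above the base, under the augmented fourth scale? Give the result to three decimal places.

6.959em

Minor third: 1.39 × 1.200⁶ = 4.15052em
Augmented fourth: 1.39 × 1.414⁶ = 11.10993em
Difference: 11.10993 − 4.15052 = 6.95941em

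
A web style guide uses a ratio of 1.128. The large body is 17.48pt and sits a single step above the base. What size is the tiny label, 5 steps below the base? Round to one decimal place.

17.48 ÷ 1.128⁶ = 17.48 ÷ 2.05994 ≈ 8.486

8.5pt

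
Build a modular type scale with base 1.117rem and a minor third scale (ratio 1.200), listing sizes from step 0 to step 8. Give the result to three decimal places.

Step 0: 1.117rem
Step 1: 1.117 × 1.200 = 1.340
Step 2: 1.117 × 1.200² = 1.608
Step 3: 1.117 × 1.200³ = 1.930
Step 4: 1.117 × 1.200⁴ = 2.316
Step 5: 1.117 × 1.200⁵ = 2.779
Step 6: 1.117 × 1.200⁶ = 3.335
Step 7: 1.117 × 1.200⁷ = 4.002
Step 8: 1.117 × 1.200⁸ = 4.803

1.117rem, 1.340rem, 1.608rem, 1.930rem, 2.316rem, 2.779rem, 3.335rem, 4.002rem, 4.803rem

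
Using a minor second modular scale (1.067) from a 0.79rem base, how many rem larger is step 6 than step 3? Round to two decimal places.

Step 3: 0.79 × 1.067³ = 0.9597rem
Step 6: 0.79 × 1.067⁶ = 1.1658rem
Difference: 1.1658 − 0.9597 = 0.2061rem

0.21rem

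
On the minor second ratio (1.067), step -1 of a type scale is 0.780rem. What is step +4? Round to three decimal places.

0.780 × 1.067⁵ = 0.780 × 1.38300 ≈ 1.079

1.079rem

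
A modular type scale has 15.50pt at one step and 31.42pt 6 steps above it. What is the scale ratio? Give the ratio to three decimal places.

The ratio satisfies 15.50 × r⁶ = 31.42, so r = (31.42 / 15.50)^(1/6).
r = 2.0271^(1/6) ≈ 1.1250

1.125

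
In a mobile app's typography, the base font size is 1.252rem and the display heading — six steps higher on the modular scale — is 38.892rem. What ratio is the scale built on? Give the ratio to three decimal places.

The ratio satisfies 1.252 × r⁶ = 38.892, so r = (38.892 / 1.252)^(1/6).
r = 31.0639^(1/6) ≈ 1.7730

1.773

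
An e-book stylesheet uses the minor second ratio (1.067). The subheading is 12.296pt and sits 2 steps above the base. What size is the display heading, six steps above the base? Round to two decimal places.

15.94pt

12.296 × 1.067⁴ = 12.296 × 1.29616 ≈ 15.938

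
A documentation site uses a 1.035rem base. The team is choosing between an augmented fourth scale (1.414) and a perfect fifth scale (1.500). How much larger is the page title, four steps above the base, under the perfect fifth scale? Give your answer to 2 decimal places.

Augmented fourth: 1.035 × 1.414⁴ = 4.1375rem
Perfect fifth: 1.035 × 1.500⁴ = 5.2397rem
Difference: 5.2397 − 4.1375 = 1.1022rem

1.10rem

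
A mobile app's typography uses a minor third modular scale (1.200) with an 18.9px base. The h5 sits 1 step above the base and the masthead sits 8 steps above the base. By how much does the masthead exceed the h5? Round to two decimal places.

58.59px

Step 1: 18.9 × 1.200 = 22.6800px
Step 8: 18.9 × 1.200⁸ = 81.2665px
Difference: 81.2665 − 22.6800 = 58.5865px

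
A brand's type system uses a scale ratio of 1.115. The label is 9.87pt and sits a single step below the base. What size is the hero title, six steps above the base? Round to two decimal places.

21.15pt

9.87 × 1.115⁷ = 9.87 × 2.14252 ≈ 21.147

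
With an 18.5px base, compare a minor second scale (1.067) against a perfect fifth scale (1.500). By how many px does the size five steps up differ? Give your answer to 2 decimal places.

Minor second: 18.5 × 1.067⁵ = 25.5855px
Perfect fifth: 18.5 × 1.500⁵ = 140.4844px
Difference: 140.4844 − 25.5855 = 114.8989px

114.90px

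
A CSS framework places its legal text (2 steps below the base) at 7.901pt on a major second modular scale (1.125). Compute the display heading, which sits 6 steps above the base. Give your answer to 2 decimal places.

7.901 × 1.125⁸ = 7.901 × 2.56578 ≈ 20.272

20.27pt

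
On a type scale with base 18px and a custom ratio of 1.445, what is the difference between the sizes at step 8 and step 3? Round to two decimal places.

Step 3: 18.0 × 1.445³ = 54.3095px
Step 8: 18.0 × 1.445⁸ = 342.1490px
Difference: 342.1490 − 54.3095 = 287.8395px

287.84px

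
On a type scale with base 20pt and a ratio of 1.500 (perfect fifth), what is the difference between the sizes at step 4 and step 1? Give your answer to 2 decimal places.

71.25pt

Step 1: 20.0 × 1.500 = 30.0000pt
Step 4: 20.0 × 1.500⁴ = 101.2500pt
Difference: 101.2500 − 30.0000 = 71.2500pt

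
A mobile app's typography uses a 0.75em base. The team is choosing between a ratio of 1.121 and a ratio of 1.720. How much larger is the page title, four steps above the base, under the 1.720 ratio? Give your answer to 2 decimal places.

5.38em

At 1.121: 0.75 × 1.121⁴ = 1.1844em
At 1.720: 0.75 × 1.720⁴ = 6.5641em
Difference: 6.5641 − 1.1844 = 5.3797em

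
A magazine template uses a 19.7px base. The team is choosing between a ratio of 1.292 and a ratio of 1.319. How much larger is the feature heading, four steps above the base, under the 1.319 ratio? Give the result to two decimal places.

At 1.292: 19.7 × 1.292⁴ = 54.8929px
At 1.319: 19.7 × 1.319⁴ = 59.6273px
Difference: 59.6273 − 54.8929 = 4.7344px

4.73px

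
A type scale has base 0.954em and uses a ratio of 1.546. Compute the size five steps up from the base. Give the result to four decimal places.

8.4255em

0.954 × 1.546⁵ = 0.954 × 8.83176 ≈ 8.4255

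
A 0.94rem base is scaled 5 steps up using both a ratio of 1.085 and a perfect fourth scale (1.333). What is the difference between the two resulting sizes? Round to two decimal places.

2.54rem

At 1.085: 0.94 × 1.085⁵ = 1.4134rem
Perfect fourth: 0.94 × 1.333⁵ = 3.9562rem
Difference: 3.9562 − 1.4134 = 2.5428rem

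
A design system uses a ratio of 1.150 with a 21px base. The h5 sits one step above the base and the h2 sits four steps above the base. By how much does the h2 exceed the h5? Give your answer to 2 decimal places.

Step 1: 21.0 × 1.150 = 24.1500px
Step 4: 21.0 × 1.150⁴ = 36.7291px
Difference: 36.7291 − 24.1500 = 12.5791px

12.58px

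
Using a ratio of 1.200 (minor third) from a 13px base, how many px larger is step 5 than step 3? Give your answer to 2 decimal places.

Step 3: 13.0 × 1.200³ = 22.4640px
Step 5: 13.0 × 1.200⁵ = 32.3482px
Difference: 32.3482 − 22.4640 = 9.8842px

9.88px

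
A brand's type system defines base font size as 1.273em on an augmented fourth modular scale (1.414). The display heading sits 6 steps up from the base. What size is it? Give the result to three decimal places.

1.273 × 1.414⁶ = 1.273 × 7.99275 ≈ 10.175

10.175em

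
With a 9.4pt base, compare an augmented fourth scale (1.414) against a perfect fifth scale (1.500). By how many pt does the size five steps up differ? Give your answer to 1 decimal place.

18.2pt

Augmented fourth: 9.4 × 1.414⁵ = 53.134pt
Perfect fifth: 9.4 × 1.500⁵ = 71.381pt
Difference: 71.381 − 53.134 = 18.247pt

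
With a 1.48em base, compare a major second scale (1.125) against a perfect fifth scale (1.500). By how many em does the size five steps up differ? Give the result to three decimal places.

8.572em

Major second: 1.48 × 1.125⁵ = 2.66701em
Perfect fifth: 1.48 × 1.500⁵ = 11.23875em
Difference: 11.23875 − 2.66701 = 8.57174em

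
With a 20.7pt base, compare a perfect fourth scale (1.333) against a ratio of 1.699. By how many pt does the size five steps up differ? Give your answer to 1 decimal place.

205.9pt

Perfect fourth: 20.7 × 1.333⁵ = 87.121pt
At 1.699: 20.7 × 1.699⁵ = 293.047pt
Difference: 293.047 − 87.121 = 205.926pt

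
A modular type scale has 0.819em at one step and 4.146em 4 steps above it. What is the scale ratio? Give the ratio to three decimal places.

The ratio satisfies 0.819 × r⁴ = 4.146, so r = (4.146 / 0.819)^(1/4).
r = 5.0623^(1/4) ≈ 1.5000

1.500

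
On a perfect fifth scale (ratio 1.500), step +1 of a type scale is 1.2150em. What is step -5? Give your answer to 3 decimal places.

0.107em

1.2150 ÷ 1.500⁶ = 1.2150 ÷ 11.39062 ≈ 0.107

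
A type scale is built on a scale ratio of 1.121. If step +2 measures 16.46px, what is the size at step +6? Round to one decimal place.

16.46 × 1.121⁴ = 16.46 × 1.57915 ≈ 25.993

26.0px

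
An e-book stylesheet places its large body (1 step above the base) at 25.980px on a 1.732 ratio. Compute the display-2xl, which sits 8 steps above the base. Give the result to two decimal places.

The gap is 8 − (1) = 7 steps, so the factor is 1.732^7.
25.980 × 1.732⁷ = 25.980 × 46.75577 ≈ 1214.715

1214.71px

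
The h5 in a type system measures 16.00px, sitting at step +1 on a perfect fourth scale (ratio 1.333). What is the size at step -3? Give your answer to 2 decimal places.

16.00 ÷ 1.333⁴ = 16.00 ÷ 3.15733 ≈ 5.068

5.07px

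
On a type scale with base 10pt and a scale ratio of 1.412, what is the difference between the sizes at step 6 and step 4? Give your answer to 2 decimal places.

Step 4: 10.0 × 1.412⁴ = 39.7502pt
Step 6: 10.0 × 1.412⁶ = 79.2516pt
Difference: 79.2516 − 39.7502 = 39.5014pt

39.50pt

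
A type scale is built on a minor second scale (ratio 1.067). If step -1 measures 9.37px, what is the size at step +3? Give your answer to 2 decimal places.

12.14px

Moving from step -1 to step +3 is 4 steps up, so multiply by r⁴.
9.37 × 1.067⁴ = 9.37 × 1.29616 ≈ 12.145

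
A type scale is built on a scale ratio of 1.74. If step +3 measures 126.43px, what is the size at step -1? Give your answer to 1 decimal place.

13.8px

126.43 ÷ 1.74⁴ = 126.43 ÷ 9.16636 ≈ 13.793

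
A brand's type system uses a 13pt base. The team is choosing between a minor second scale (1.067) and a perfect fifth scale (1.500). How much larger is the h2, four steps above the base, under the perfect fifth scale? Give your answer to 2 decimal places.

Minor second: 13.0 × 1.067⁴ = 16.8500pt
Perfect fifth: 13.0 × 1.500⁴ = 65.8125pt
Difference: 65.8125 − 16.8500 = 48.9625pt

48.96pt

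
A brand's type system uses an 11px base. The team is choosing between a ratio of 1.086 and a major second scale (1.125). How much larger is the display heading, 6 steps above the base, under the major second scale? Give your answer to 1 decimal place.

At 1.086: 11.0 × 1.086⁶ = 18.046px
Major second: 11.0 × 1.125⁶ = 22.300px
Difference: 22.300 − 18.046 = 4.254px

4.3px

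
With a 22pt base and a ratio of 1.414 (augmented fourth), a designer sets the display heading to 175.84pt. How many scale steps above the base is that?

1.414ⁿ = 175.84 / 22 = 7.9927
n = ln(7.9927) / ln(1.414) = 2.0785 / 0.3464 ≈ 6.00

6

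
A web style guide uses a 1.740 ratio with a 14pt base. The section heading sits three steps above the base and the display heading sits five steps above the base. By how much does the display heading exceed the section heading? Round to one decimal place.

Step 3: 14.0 × 1.740³ = 73.752pt
Step 5: 14.0 × 1.740⁵ = 223.293pt
Difference: 223.293 − 73.752 = 149.541pt

149.5pt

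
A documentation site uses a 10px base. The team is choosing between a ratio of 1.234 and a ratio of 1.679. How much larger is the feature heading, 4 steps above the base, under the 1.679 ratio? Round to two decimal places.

At 1.234: 10.0 × 1.234⁴ = 23.1879px
At 1.679: 10.0 × 1.679⁴ = 79.4699px
Difference: 79.4699 − 23.1879 = 56.2820px

56.28px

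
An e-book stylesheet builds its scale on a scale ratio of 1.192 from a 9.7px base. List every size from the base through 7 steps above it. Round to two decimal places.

9.70px, 11.56px, 13.78px, 16.43px, 19.58px, 23.34px, 27.82px, 33.17px

Step 0: 9.7px
Step 1: 9.7 × 1.192 = 11.56
Step 2: 9.7 × 1.192² = 13.78
Step 3: 9.7 × 1.192³ = 16.43
Step 4: 9.7 × 1.192⁴ = 19.58
Step 5: 9.7 × 1.192⁵ = 23.34
Step 6: 9.7 × 1.192⁶ = 27.82
Step 7: 9.7 × 1.192⁷ = 33.17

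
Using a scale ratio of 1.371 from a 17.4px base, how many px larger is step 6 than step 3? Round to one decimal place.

70.7px

Step 3: 17.4 × 1.371³ = 44.840px
Step 6: 17.4 × 1.371⁶ = 115.551px
Difference: 115.551 − 44.840 = 70.711px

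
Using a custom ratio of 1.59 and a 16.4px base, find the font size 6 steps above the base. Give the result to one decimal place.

265.0px

A modular type scale is a geometric sequence: sizeₙ = base × rⁿ.
16.4 × 1.59⁶ = 16.4 × 16.15782 ≈ 264.99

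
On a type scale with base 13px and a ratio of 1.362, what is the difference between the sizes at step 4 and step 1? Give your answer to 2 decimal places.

Step 1: 13.0 × 1.362 = 17.7060px
Step 4: 13.0 × 1.362⁴ = 44.7354px
Difference: 44.7354 − 17.7060 = 27.0294px

27.03px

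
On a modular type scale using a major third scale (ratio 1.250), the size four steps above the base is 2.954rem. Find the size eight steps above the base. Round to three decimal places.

2.954 × 1.250⁴ = 2.954 × 2.44141 ≈ 7.212

7.212rem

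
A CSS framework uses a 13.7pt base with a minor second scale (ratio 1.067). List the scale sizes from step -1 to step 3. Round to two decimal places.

Step -1: 13.7 ÷ 1.067 = 12.84
Step 0: 13.7pt
Step 1: 13.7 × 1.067 = 14.62
Step 2: 13.7 × 1.067² = 15.60
Step 3: 13.7 × 1.067³ = 16.64

12.84pt, 13.70pt, 14.62pt, 15.60pt, 16.64pt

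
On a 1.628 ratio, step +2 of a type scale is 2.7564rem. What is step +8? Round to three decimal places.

2.7564 × 1.628⁶ = 2.7564 × 18.61772 ≈ 51.318

51.318rem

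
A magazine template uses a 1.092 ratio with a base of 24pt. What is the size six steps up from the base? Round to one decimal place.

A modular type scale is a geometric sequence: sizeₙ = base × rⁿ.
24.0 × 1.092⁶ = 24.0 × 1.69565 ≈ 40.70

40.7pt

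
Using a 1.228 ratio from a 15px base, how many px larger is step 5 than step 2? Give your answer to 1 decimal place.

Step 2: 15.0 × 1.228² = 22.620px
Step 5: 15.0 × 1.228⁵ = 41.887px
Difference: 41.887 − 22.620 = 19.267px

19.3px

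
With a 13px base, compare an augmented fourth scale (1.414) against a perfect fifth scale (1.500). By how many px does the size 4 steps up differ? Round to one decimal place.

Augmented fourth: 13.0 × 1.414⁴ = 51.969px
Perfect fifth: 13.0 × 1.500⁴ = 65.812px
Difference: 65.812 − 51.969 = 13.843px

13.8px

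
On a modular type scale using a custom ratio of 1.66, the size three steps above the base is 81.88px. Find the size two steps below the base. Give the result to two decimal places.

The gap is -2 − (3) = -5 steps, so the factor is 1.66^-5.
81.88 ÷ 1.66⁵ = 81.88 ÷ 12.60493 ≈ 6.496

6.50px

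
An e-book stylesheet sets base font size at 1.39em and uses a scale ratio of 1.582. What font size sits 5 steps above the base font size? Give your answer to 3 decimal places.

13.774em

1.39 × 1.582⁵ = 1.39 × 9.90906 ≈ 13.774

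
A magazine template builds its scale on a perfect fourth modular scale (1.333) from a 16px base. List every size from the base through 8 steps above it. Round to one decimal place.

16.0px, 21.3px, 28.4px, 37.9px, 50.5px, 67.3px, 89.8px, 119.7px, 159.5px

Step 0: 16px
Step 1: 16.0 × 1.333 = 21.3
Step 2: 16.0 × 1.333² = 28.4
Step 3: 16.0 × 1.333³ = 37.9
Step 4: 16.0 × 1.333⁴ = 50.5
Step 5: 16.0 × 1.333⁵ = 67.3
Step 6: 16.0 × 1.333⁶ = 89.8
Step 7: 16.0 × 1.333⁷ = 119.7
Step 8: 16.0 × 1.333⁸ = 159.5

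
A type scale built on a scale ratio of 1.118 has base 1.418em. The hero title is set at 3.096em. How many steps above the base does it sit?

1.118ⁿ = 3.096 / 1.418 = 2.1834
n = ln(2.1834) / ln(1.118) = 0.7809 / 0.1115 ≈ 7.00

7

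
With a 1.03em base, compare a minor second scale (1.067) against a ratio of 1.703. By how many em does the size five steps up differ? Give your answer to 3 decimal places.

13.330em

Minor second: 1.03 × 1.067⁵ = 1.42449em
At 1.703: 1.03 × 1.703⁵ = 14.75402em
Difference: 14.75402 − 1.42449 = 13.32953em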